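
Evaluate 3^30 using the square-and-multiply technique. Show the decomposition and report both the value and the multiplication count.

Computing 3^30 by squaring (build up from 3^1; each line after the first costs one multiplication):

3^1 = 3
3^2 = (3^1)^2 = 3^2 = 9
3^3 = 3 * 3^2 = 3 * 9 = 27
3^6 = (3^3)^2 = 27^2 = 729
3^7 = 3 * 3^6 = 3 * 729 = 2187
3^14 = (3^7)^2 = 2187^2 = 4782969
3^15 = 3 * 3^14 = 3 * 4782969 = 14348907
3^30 = (3^15)^2 = 14348907^2 = 205891132094649

Result: 205891132094649
Multiplications needed: 7 (7 lines after 3^1)

3^30 = 205891132094649. Using exponentiation by squaring, this requires 7 multiplications. The key idea: if the exponent is even, square the half-power; if odd, multiply by the base once.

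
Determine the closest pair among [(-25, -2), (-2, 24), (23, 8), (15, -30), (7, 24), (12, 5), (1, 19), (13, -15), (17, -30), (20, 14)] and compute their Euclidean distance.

Computing all pairwise distances among 10 points:

d((-25, -2), (-2, 24)) = 34.7131
d((-25, -2), (23, 8)) = 49.0306
d((-25, -2), (15, -30)) = 48.8262
d((-25, -2), (7, 24)) = 41.2311
d((-25, -2), (12, 5)) = 37.6563
d((-25, -2), (1, 19)) = 33.4215
d((-25, -2), (13, -15)) = 40.1622
d((-25, -2), (17, -30)) = 50.4777
d((-25, -2), (20, 14)) = 47.7598
d((-2, 24), (23, 8)) = 29.6816
d((-2, 24), (15, -30)) = 56.6127
d((-2, 24), (7, 24)) = 9.0
d((-2, 24), (12, 5)) = 23.6008
d((-2, 24), (1, 19)) = 5.831
d((-2, 24), (13, -15)) = 41.7852
d((-2, 24), (17, -30)) = 57.2451
d((-2, 24), (20, 14)) = 24.1661
d((23, 8), (15, -30)) = 38.833
d((23, 8), (7, 24)) = 22.6274
d((23, 8), (12, 5)) = 11.4018
d((23, 8), (1, 19)) = 24.5967
d((23, 8), (13, -15)) = 25.0799
d((23, 8), (17, -30)) = 38.4708
d((23, 8), (20, 14)) = 6.7082
d((15, -30), (7, 24)) = 54.5894
d((15, -30), (12, 5)) = 35.1283
d((15, -30), (1, 19)) = 50.9608
d((15, -30), (13, -15)) = 15.1327
d((15, -30), (17, -30)) = 2.0 <-- minimum
d((15, -30), (20, 14)) = 44.2832
d((7, 24), (12, 5)) = 19.6469
d((7, 24), (1, 19)) = 7.8102
d((7, 24), (13, -15)) = 39.4588
d((7, 24), (17, -30)) = 54.9181
d((7, 24), (20, 14)) = 16.4012
d((12, 5), (1, 19)) = 17.8045
d((12, 5), (13, -15)) = 20.025
d((12, 5), (17, -30)) = 35.3553
d((12, 5), (20, 14)) = 12.0416
d((1, 19), (13, -15)) = 36.0555
d((1, 19), (17, -30)) = 51.5461
d((1, 19), (20, 14)) = 19.6469
d((13, -15), (17, -30)) = 15.5242
d((13, -15), (20, 14)) = 29.8329
d((17, -30), (20, 14)) = 44.1022

Closest pair: (15, -30) and (17, -30) with distance 2.0

The closest pair is (15, -30) and (17, -30) with Euclidean distance 2.0. For 10 points, brute-force pairwise comparison is shown above. For large n, the divide-and-conquer algorithm (sort by x, recurse on halves, check the dividing strip) achieves O(n log n).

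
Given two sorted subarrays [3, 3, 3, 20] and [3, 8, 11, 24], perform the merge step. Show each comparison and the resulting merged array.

Merging process:

Compare 3 vs 3: take 3 from left. Merged: [3]
Compare 3 vs 3: take 3 from left. Merged: [3, 3]
Compare 3 vs 3: take 3 from left. Merged: [3, 3, 3]
Compare 20 vs 3: take 3 from right. Merged: [3, 3, 3, 3]
Compare 20 vs 8: take 8 from right. Merged: [3, 3, 3, 3, 8]
Compare 20 vs 11: take 11 from right. Merged: [3, 3, 3, 3, 8, 11]
Compare 20 vs 24: take 20 from left. Merged: [3, 3, 3, 3, 8, 11, 20]
Append remaining from right: [24]. Merged: [3, 3, 3, 3, 8, 11, 20, 24]

Final merged array: [3, 3, 3, 3, 8, 11, 20, 24]
Total comparisons: 7

The merged array is [3, 3, 3, 3, 8, 11, 20, 24], requiring 7 comparisons. The merge step runs in O(n) time where n is the total number of elements.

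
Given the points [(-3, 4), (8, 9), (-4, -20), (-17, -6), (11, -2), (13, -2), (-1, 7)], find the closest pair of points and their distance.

Computing all pairwise distances among 7 points:

d((-3, 4), (8, 9)) = 12.083
d((-3, 4), (-4, -20)) = 24.0208
d((-3, 4), (-17, -6)) = 17.2047
d((-3, 4), (11, -2)) = 15.2315
d((-3, 4), (13, -2)) = 17.088
d((-3, 4), (-1, 7)) = 3.6056
d((8, 9), (-4, -20)) = 31.3847
d((8, 9), (-17, -6)) = 29.1548
d((8, 9), (11, -2)) = 11.4018
d((8, 9), (13, -2)) = 12.083
d((8, 9), (-1, 7)) = 9.2195
d((-4, -20), (-17, -6)) = 19.105
d((-4, -20), (11, -2)) = 23.4307
d((-4, -20), (13, -2)) = 24.7588
d((-4, -20), (-1, 7)) = 27.1662
d((-17, -6), (11, -2)) = 28.2843
d((-17, -6), (13, -2)) = 30.2655
d((-17, -6), (-1, 7)) = 20.6155
d((11, -2), (13, -2)) = 2.0 <-- minimum
d((11, -2), (-1, 7)) = 15.0
d((13, -2), (-1, 7)) = 16.6433

Closest pair: (11, -2) and (13, -2) with distance 2.0

The closest pair is (11, -2) and (13, -2) with Euclidean distance 2.0. For 7 points, brute-force pairwise comparison is shown above. For large n, the divide-and-conquer algorithm (sort by x, recurse on halves, check the dividing strip) achieves O(n log n).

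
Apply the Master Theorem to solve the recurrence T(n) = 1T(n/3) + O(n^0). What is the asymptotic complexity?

Master Theorem for T(n) = 1T(n/3) + O(n^0):

a = 1, b = 3, c = 0
log_b(a) = log_3(1) = 0.0000

Case 2: c = 0 = log_3(1) = 0.0000
T(n) = O(n^0 log n) = O(log n)

For T(n) = 1T(n/3) + O(n^0): log_3(1) = 0.0000. This is Case 2 of the Master Theorem (c = log_b(a), equal work at all levels), giving O(log n).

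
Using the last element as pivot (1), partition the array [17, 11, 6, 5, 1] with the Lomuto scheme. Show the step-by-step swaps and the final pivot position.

Lomuto partition with pivot = 1:

Initial array: [17, 11, 6, 5, 1]

arr[0]=17 > 1: no swap
arr[1]=11 > 1: no swap
arr[2]=6 > 1: no swap
arr[3]=5 > 1: no swap

Place pivot at position 0: [1, 11, 6, 5, 17]
Pivot position: 0

After partitioning with pivot 1, the array becomes [1, 11, 6, 5, 17]. The pivot is placed at index 0. All elements to the left of the pivot are <= 1, and all elements to the right are > 1.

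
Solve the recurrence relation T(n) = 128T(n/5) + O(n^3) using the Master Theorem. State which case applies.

Master Theorem for T(n) = 128T(n/5) + O(n^3):

a = 128, b = 5, c = 3
log_b(a) = log_5(128) = 3.0147

Case 1: c = 3 < log_5(128) = 3.0147
T(n) = O(n^(log_5 128))

For T(n) = 128T(n/5) + O(n^3): log_5(128) = 3.0147. This is Case 1 of the Master Theorem (c < log_b(a), work dominated by leaves), giving O(n^(log_5 128)).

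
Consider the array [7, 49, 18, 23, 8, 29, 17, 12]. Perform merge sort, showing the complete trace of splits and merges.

Merge sort trace:

Split: [7, 49, 18, 23, 8, 29, 17, 12] -> [7, 49, 18, 23] and [8, 29, 17, 12]
  Split: [7, 49, 18, 23] -> [7, 49] and [18, 23]
    Split: [7, 49] -> [7] and [49]
    Merge: [7] + [49] -> [7, 49]
    Split: [18, 23] -> [18] and [23]
    Merge: [18] + [23] -> [18, 23]
  Merge: [7, 49] + [18, 23] -> [7, 18, 23, 49]
  Split: [8, 29, 17, 12] -> [8, 29] and [17, 12]
    Split: [8, 29] -> [8] and [29]
    Merge: [8] + [29] -> [8, 29]
    Split: [17, 12] -> [17] and [12]
    Merge: [17] + [12] -> [12, 17]
  Merge: [8, 29] + [12, 17] -> [8, 12, 17, 29]
Merge: [7, 18, 23, 49] + [8, 12, 17, 29] -> [7, 8, 12, 17, 18, 23, 29, 49]

Final sorted array: [7, 8, 12, 17, 18, 23, 29, 49]

The merge sort proceeds by recursively splitting the array and merging sorted halves.
After all merges, the sorted array is [7, 8, 12, 17, 18, 23, 29, 49].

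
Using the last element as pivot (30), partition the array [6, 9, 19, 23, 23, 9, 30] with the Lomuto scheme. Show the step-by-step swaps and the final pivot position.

Lomuto partition with pivot = 30:

Initial array: [6, 9, 19, 23, 23, 9, 30]

arr[0]=6 <= 30: swap with position 0, array becomes [6, 9, 19, 23, 23, 9, 30]
arr[1]=9 <= 30: swap with position 1, array becomes [6, 9, 19, 23, 23, 9, 30]
arr[2]=19 <= 30: swap with position 2, array becomes [6, 9, 19, 23, 23, 9, 30]
arr[3]=23 <= 30: swap with position 3, array becomes [6, 9, 19, 23, 23, 9, 30]
arr[4]=23 <= 30: swap with position 4, array becomes [6, 9, 19, 23, 23, 9, 30]
arr[5]=9 <= 30: swap with position 5, array becomes [6, 9, 19, 23, 23, 9, 30]

Place pivot at position 6: [6, 9, 19, 23, 23, 9, 30]
Pivot position: 6

After partitioning with pivot 30, the array becomes [6, 9, 19, 23, 23, 9, 30]. The pivot is placed at index 6. All elements to the left of the pivot are <= 30, and all elements to the right are > 30.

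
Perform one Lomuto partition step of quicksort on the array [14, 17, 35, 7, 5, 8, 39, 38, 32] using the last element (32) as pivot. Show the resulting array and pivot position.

Lomuto partition with pivot = 32:

Initial array: [14, 17, 35, 7, 5, 8, 39, 38, 32]

arr[0]=14 <= 32: swap with position 0, array becomes [14, 17, 35, 7, 5, 8, 39, 38, 32]
arr[1]=17 <= 32: swap with position 1, array becomes [14, 17, 35, 7, 5, 8, 39, 38, 32]
arr[2]=35 > 32: no swap
arr[3]=7 <= 32: swap with position 2, array becomes [14, 17, 7, 35, 5, 8, 39, 38, 32]
arr[4]=5 <= 32: swap with position 3, array becomes [14, 17, 7, 5, 35, 8, 39, 38, 32]
arr[5]=8 <= 32: swap with position 4, array becomes [14, 17, 7, 5, 8, 35, 39, 38, 32]
arr[6]=39 > 32: no swap
arr[7]=38 > 32: no swap

Place pivot at position 5: [14, 17, 7, 5, 8, 32, 39, 38, 35]
Pivot position: 5

After partitioning with pivot 32, the array becomes [14, 17, 7, 5, 8, 32, 39, 38, 35]. The pivot is placed at index 5. All elements to the left of the pivot are <= 32, and all elements to the right are > 32.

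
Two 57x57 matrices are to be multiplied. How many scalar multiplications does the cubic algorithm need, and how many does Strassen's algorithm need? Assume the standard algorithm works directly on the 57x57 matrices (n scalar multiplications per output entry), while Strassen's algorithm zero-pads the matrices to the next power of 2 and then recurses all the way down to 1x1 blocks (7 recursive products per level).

Matrix multiplication for 57x57 matrices:

Strassen's algorithm requires power-of-2 dimensions. Pad 57x57 to 64x64 (next power of 2).

Standard algorithm: 57^3 = 185193 multiplications
Strassen's algorithm: 7^(log2(64)) = 7^6 = 117649 multiplications
Savings: 185193 - 117649 = 67544 multiplications

Standard: 185193 multiplications (57^3). Strassen: 117649 multiplications (7^6, after padding to 64x64). Strassen reduces 8 recursive multiplications to 7 at each level.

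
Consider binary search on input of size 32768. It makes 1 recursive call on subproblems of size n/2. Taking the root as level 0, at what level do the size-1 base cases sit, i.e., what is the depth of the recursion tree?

For divide and conquer with division factor 2:

Problem sizes at each level:
Level 0: 32768
Level 1: 16384
Level 2: 8192
Level 3: 4096
Level 4: 2048
Level 5: 1024
Level 6: 512
Level 7: 256
Level 8: 128
Level 9: 64
Level 10: 32
Level 11: 16
Level 12: 8
Level 13: 4
Level 14: 2
Level 15: 1

The root is level 0 and the size-1 base case is level 15 (the tree spans levels 0 through 15, i.e. 16 levels counting the root), so the depth is the number of divisions: log_2(32768) = 15

The recursion tree depth is log_2(32768) = 15. At each level, the problem size is divided by 2, so it takes 15 divisions to reduce to a base case of size 1. The algorithm makes 1 recursive call at each level.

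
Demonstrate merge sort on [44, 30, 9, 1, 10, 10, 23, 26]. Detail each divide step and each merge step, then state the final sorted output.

Merge sort trace:

Split: [44, 30, 9, 1, 10, 10, 23, 26] -> [44, 30, 9, 1] and [10, 10, 23, 26]
  Split: [44, 30, 9, 1] -> [44, 30] and [9, 1]
    Split: [44, 30] -> [44] and [30]
    Merge: [44] + [30] -> [30, 44]
    Split: [9, 1] -> [9] and [1]
    Merge: [9] + [1] -> [1, 9]
  Merge: [30, 44] + [1, 9] -> [1, 9, 30, 44]
  Split: [10, 10, 23, 26] -> [10, 10] and [23, 26]
    Split: [10, 10] -> [10] and [10]
    Merge: [10] + [10] -> [10, 10]
    Split: [23, 26] -> [23] and [26]
    Merge: [23] + [26] -> [23, 26]
  Merge: [10, 10] + [23, 26] -> [10, 10, 23, 26]
Merge: [1, 9, 30, 44] + [10, 10, 23, 26] -> [1, 9, 10, 10, 23, 26, 30, 44]

Final sorted array: [1, 9, 10, 10, 23, 26, 30, 44]

The merge sort proceeds by recursively splitting the array and merging sorted halves.
After all merges, the sorted array is [1, 9, 10, 10, 23, 26, 30, 44].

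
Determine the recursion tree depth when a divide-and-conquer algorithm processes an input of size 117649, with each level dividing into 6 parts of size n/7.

For divide and conquer with division factor 7:

Problem sizes at each level:
Level 0: 117649
Level 1: 16807
Level 2: 2401
Level 3: 343
Level 4: 49
Level 5: 7
Level 6: 1

The root is level 0 and the size-1 base case is level 6 (the tree spans levels 0 through 6, i.e. 7 levels counting the root), so the depth is the number of divisions: log_7(117649) = 6

The recursion tree depth is log_7(117649) = 6. At each level, the problem size is divided by 7, so it takes 6 divisions to reduce to a base case of size 1. The algorithm makes 6 recursive calls at each level.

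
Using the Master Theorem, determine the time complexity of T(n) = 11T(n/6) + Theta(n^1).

Master Theorem for T(n) = 11T(n/6) + O(n^1):

a = 11, b = 6, c = 1
log_b(a) = log_6(11) = 1.3383

Case 1: c = 1 < log_6(11) = 1.3383
T(n) = O(n^(log_6 11))

For T(n) = 11T(n/6) + O(n^1): log_6(11) = 1.3383. This is Case 1 of the Master Theorem (c < log_b(a), work dominated by leaves), giving O(n^(log_6 11)).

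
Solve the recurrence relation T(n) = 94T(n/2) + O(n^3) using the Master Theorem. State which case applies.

Master Theorem for T(n) = 94T(n/2) + O(n^3):

a = 94, b = 2, c = 3
log_b(a) = log_2(94) = 6.5546

Case 1: c = 3 < log_2(94) = 6.5546
T(n) = O(n^(log_2 94))

For T(n) = 94T(n/2) + O(n^3): log_2(94) = 6.5546. This is Case 1 of the Master Theorem (c < log_b(a), work dominated by leaves), giving O(n^(log_2 94)).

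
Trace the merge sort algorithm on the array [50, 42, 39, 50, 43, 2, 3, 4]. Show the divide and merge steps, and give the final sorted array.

Merge sort trace:

Split: [50, 42, 39, 50, 43, 2, 3, 4] -> [50, 42, 39, 50] and [43, 2, 3, 4]
  Split: [50, 42, 39, 50] -> [50, 42] and [39, 50]
    Split: [50, 42] -> [50] and [42]
    Merge: [50] + [42] -> [42, 50]
    Split: [39, 50] -> [39] and [50]
    Merge: [39] + [50] -> [39, 50]
  Merge: [42, 50] + [39, 50] -> [39, 42, 50, 50]
  Split: [43, 2, 3, 4] -> [43, 2] and [3, 4]
    Split: [43, 2] -> [43] and [2]
    Merge: [43] + [2] -> [2, 43]
    Split: [3, 4] -> [3] and [4]
    Merge: [3] + [4] -> [3, 4]
  Merge: [2, 43] + [3, 4] -> [2, 3, 4, 43]
Merge: [39, 42, 50, 50] + [2, 3, 4, 43] -> [2, 3, 4, 39, 42, 43, 50, 50]

Final sorted array: [2, 3, 4, 39, 42, 43, 50, 50]

The merge sort proceeds by recursively splitting the array and merging sorted halves.
After all merges, the sorted array is [2, 3, 4, 39, 42, 43, 50, 50].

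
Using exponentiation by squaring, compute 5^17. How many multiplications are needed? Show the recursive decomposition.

Computing 5^17 by squaring (build up from 5^1; each line after the first costs one multiplication):

5^1 = 5
5^2 = (5^1)^2 = 5^2 = 25
5^4 = (5^2)^2 = 25^2 = 625
5^8 = (5^4)^2 = 625^2 = 390625
5^16 = (5^8)^2 = 390625^2 = 152587890625
5^17 = 5 * 5^16 = 5 * 152587890625 = 762939453125

Result: 762939453125
Multiplications needed: 5 (5 lines after 5^1)

5^17 = 762939453125. Using exponentiation by squaring, this requires 5 multiplications. The key idea: if the exponent is even, square the half-power; if odd, multiply by the base once.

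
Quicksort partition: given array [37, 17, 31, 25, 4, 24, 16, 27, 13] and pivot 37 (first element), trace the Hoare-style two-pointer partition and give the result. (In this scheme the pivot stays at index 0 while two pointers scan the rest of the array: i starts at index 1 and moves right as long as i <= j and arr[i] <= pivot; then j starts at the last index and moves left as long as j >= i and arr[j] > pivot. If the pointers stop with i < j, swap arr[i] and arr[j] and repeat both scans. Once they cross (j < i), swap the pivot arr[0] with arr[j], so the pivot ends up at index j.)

Hoare-style two-pointer partition with pivot = 37:

Initial array: [37, 17, 31, 25, 4, 24, 16, 27, 13]

Pointers start at i = 1, j = 8.
i ends at 9, j ends at 8: the pointers have crossed (j < i), so scanning stops.

Swap pivot arr[0] with arr[8] to place pivot at position 8: [13, 17, 31, 25, 4, 24, 16, 27, 37]
Pivot position: 8

After partitioning with pivot 37, the array becomes [13, 17, 31, 25, 4, 24, 16, 27, 37]. The pivot is placed at index 8. All elements to the left of the pivot are <= 37, and all elements to the right are > 37.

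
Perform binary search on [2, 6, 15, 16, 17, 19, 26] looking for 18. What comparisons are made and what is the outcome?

Binary search for 18 in [2, 6, 15, 16, 17, 19, 26]:

lo=0, hi=6, mid=3, arr[mid]=16 -> 16 < 18, search right half
lo=4, hi=6, mid=5, arr[mid]=19 -> 19 > 18, search left half
lo=4, hi=4, mid=4, arr[mid]=17 -> 17 < 18, search right half
lo=5 > hi=4, target 18 not found

Binary search determines that 18 is not in the array after 3 comparisons. The search space was exhausted without finding the target.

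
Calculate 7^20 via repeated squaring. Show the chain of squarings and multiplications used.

Computing 7^20 by squaring (build up from 7^1; each line after the first costs one multiplication):

7^1 = 7
7^2 = (7^1)^2 = 7^2 = 49
7^4 = (7^2)^2 = 49^2 = 2401
7^5 = 7 * 7^4 = 7 * 2401 = 16807
7^10 = (7^5)^2 = 16807^2 = 282475249
7^20 = (7^10)^2 = 282475249^2 = 79792266297612001

Result: 79792266297612001
Multiplications needed: 5 (5 lines after 7^1)

7^20 = 79792266297612001. Using exponentiation by squaring, this requires 5 multiplications. The key idea: if the exponent is even, square the half-power; if odd, multiply by the base once.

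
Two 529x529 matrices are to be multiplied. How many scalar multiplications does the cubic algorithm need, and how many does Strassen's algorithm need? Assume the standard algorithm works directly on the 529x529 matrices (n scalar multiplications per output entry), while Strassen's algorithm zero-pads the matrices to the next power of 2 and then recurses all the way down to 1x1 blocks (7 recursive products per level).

Matrix multiplication for 529x529 matrices:

Strassen's algorithm requires power-of-2 dimensions. Pad 529x529 to 1024x1024 (next power of 2).

Standard algorithm: 529^3 = 148035889 multiplications
Strassen's algorithm: 7^(log2(1024)) = 7^10 = 282475249 multiplications
Difference: 148035889 - 282475249 = -134439360 (Strassen uses MORE here due to padding overhead — for small or just-over-power-of-2 n, padding can outweigh the per-level savings)

Standard: 148035889 multiplications (529^3). Strassen: 282475249 multiplications (7^10, after padding to 1024x1024). Strassen reduces 8 recursive multiplications to 7 at each level.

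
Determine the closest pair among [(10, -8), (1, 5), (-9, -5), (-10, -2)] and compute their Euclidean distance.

Computing all pairwise distances among 4 points:

d((10, -8), (1, 5)) = 15.8114
d((10, -8), (-9, -5)) = 19.2354
d((10, -8), (-10, -2)) = 20.8806
d((1, 5), (-9, -5)) = 14.1421
d((1, 5), (-10, -2)) = 13.0384
d((-9, -5), (-10, -2)) = 3.1623 <-- minimum

Closest pair: (-9, -5) and (-10, -2) with distance 3.1623

The closest pair is (-9, -5) and (-10, -2) with Euclidean distance 3.1623. For 4 points, brute-force pairwise comparison is shown above. For large n, the divide-and-conquer algorithm (sort by x, recurse on halves, check the dividing strip) achieves O(n log n).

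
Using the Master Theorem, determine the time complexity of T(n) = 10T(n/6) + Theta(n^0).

Master Theorem for T(n) = 10T(n/6) + O(n^0):

a = 10, b = 6, c = 0
log_b(a) = log_6(10) = 1.2851

Case 1: c = 0 < log_6(10) = 1.2851
T(n) = O(n^(log_6 10))

For T(n) = 10T(n/6) + O(n^0): log_6(10) = 1.2851. This is Case 1 of the Master Theorem (c < log_b(a), work dominated by leaves), giving O(n^(log_6 10)).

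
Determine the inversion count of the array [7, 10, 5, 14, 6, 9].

Finding inversions in [7, 10, 5, 14, 6, 9]:

(0, 2): arr[0]=7 > arr[2]=5
(0, 4): arr[0]=7 > arr[4]=6
(1, 2): arr[1]=10 > arr[2]=5
(1, 4): arr[1]=10 > arr[4]=6
(1, 5): arr[1]=10 > arr[5]=9
(3, 4): arr[3]=14 > arr[4]=6
(3, 5): arr[3]=14 > arr[5]=9

Total inversions: 7

The array has 7 inversion(s): (0,2), (0,4), (1,2), (1,4), (1,5), (3,4), (3,5). Each pair (i,j) satisfies i < j and arr[i] > arr[j].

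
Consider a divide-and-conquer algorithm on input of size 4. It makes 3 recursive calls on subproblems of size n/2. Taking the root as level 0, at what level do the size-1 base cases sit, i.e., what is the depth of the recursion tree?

For divide and conquer with division factor 2:

Problem sizes at each level:
Level 0: 4
Level 1: 2
Level 2: 1

The root is level 0 and the size-1 base case is level 2 (the tree spans levels 0 through 2, i.e. 3 levels counting the root), so the depth is the number of divisions: log_2(4) = 2

The recursion tree depth is log_2(4) = 2. At each level, the problem size is divided by 2, so it takes 2 divisions to reduce to a base case of size 1. The algorithm makes 3 recursive calls at each level.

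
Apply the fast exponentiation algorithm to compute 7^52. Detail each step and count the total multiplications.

Computing 7^52 by squaring (build up from 7^1; each line after the first costs one multiplication):

7^1 = 7
7^2 = (7^1)^2 = 7^2 = 49
7^3 = 7 * 7^2 = 7 * 49 = 343
7^6 = (7^3)^2 = 343^2 = 117649
7^12 = (7^6)^2 = 117649^2 = 13841287201
7^13 = 7 * 7^12 = 7 * 13841287201 = 96889010407
7^26 = (7^13)^2 = 96889010407^2 = 9387480337647754305649
7^52 = (7^26)^2 = 9387480337647754305649^2 = 88124787089723195184393736687912818113311201

Result: 88124787089723195184393736687912818113311201
Multiplications needed: 7 (7 lines after 7^1)

7^52 = 88124787089723195184393736687912818113311201. Using exponentiation by squaring, this requires 7 multiplications. The key idea: if the exponent is even, square the half-power; if odd, multiply by the base once.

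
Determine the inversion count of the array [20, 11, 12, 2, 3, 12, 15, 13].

Finding inversions in [20, 11, 12, 2, 3, 12, 15, 13]:

(0, 1): arr[0]=20 > arr[1]=11
(0, 2): arr[0]=20 > arr[2]=12
(0, 3): arr[0]=20 > arr[3]=2
(0, 4): arr[0]=20 > arr[4]=3
(0, 5): arr[0]=20 > arr[5]=12
(0, 6): arr[0]=20 > arr[6]=15
(0, 7): arr[0]=20 > arr[7]=13
(1, 3): arr[1]=11 > arr[3]=2
(1, 4): arr[1]=11 > arr[4]=3
(2, 3): arr[2]=12 > arr[3]=2
(2, 4): arr[2]=12 > arr[4]=3
(6, 7): arr[6]=15 > arr[7]=13

Total inversions: 12

The array has 12 inversion(s): (0,1), (0,2), (0,3), (0,4), (0,5), (0,6), (0,7), (1,3), (1,4), (2,3), (2,4), (6,7). Each pair (i,j) satisfies i < j and arr[i] > arr[j].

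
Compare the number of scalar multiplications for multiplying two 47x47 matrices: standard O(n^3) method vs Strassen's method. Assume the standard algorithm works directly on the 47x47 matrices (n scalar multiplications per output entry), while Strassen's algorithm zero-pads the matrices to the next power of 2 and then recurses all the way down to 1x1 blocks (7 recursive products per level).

Matrix multiplication for 47x47 matrices:

Strassen's algorithm requires power-of-2 dimensions. Pad 47x47 to 64x64 (next power of 2).

Standard algorithm: 47^3 = 103823 multiplications
Strassen's algorithm: 7^(log2(64)) = 7^6 = 117649 multiplications
Difference: 103823 - 117649 = -13826 (Strassen uses MORE here due to padding overhead — for small or just-over-power-of-2 n, padding can outweigh the per-level savings)

Standard: 103823 multiplications (47^3). Strassen: 117649 multiplications (7^6, after padding to 64x64). Strassen reduces 8 recursive multiplications to 7 at each level.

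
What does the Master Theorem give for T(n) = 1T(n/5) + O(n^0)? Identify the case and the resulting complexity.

Master Theorem for T(n) = 1T(n/5) + O(n^0):

a = 1, b = 5, c = 0
log_b(a) = log_5(1) = 0.0000

Case 2: c = 0 = log_5(1) = 0.0000
T(n) = O(n^0 log n) = O(log n)

For T(n) = 1T(n/5) + O(n^0): log_5(1) = 0.0000. This is Case 2 of the Master Theorem (c = log_b(a), equal work at all levels), giving O(log n).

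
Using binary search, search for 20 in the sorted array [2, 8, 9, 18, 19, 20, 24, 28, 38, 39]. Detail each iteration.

Binary search for 20 in [2, 8, 9, 18, 19, 20, 24, 28, 38, 39]:

lo=0, hi=9, mid=4, arr[mid]=19 -> 19 < 20, search right half
lo=5, hi=9, mid=7, arr[mid]=28 -> 28 > 20, search left half
lo=5, hi=6, mid=5, arr[mid]=20 -> Found target at index 5!

Binary search finds 20 at index 5 after 3 comparisons. The search repeatedly halves the search space by comparing with the middle element.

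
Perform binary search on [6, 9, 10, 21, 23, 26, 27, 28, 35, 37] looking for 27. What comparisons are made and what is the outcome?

Binary search for 27 in [6, 9, 10, 21, 23, 26, 27, 28, 35, 37]:

lo=0, hi=9, mid=4, arr[mid]=23 -> 23 < 27, search right half
lo=5, hi=9, mid=7, arr[mid]=28 -> 28 > 27, search left half
lo=5, hi=6, mid=5, arr[mid]=26 -> 26 < 27, search right half
lo=6, hi=6, mid=6, arr[mid]=27 -> Found target at index 6!

Binary search finds 27 at index 6 after 4 comparisons. The search repeatedly halves the search space by comparing with the middle element.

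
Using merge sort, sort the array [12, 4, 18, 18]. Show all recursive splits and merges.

Merge sort trace:

Split: [12, 4, 18, 18] -> [12, 4] and [18, 18]
  Split: [12, 4] -> [12] and [4]
  Merge: [12] + [4] -> [4, 12]
  Split: [18, 18] -> [18] and [18]
  Merge: [18] + [18] -> [18, 18]
Merge: [4, 12] + [18, 18] -> [4, 12, 18, 18]

Final sorted array: [4, 12, 18, 18]

The merge sort proceeds by recursively splitting the array and merging sorted halves.
After all merges, the sorted array is [4, 12, 18, 18].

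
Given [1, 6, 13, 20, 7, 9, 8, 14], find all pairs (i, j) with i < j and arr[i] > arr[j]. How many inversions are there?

Finding inversions in [1, 6, 13, 20, 7, 9, 8, 14]:

(2, 4): arr[2]=13 > arr[4]=7
(2, 5): arr[2]=13 > arr[5]=9
(2, 6): arr[2]=13 > arr[6]=8
(3, 4): arr[3]=20 > arr[4]=7
(3, 5): arr[3]=20 > arr[5]=9
(3, 6): arr[3]=20 > arr[6]=8
(3, 7): arr[3]=20 > arr[7]=14
(5, 6): arr[5]=9 > arr[6]=8

Total inversions: 8

The array has 8 inversion(s): (2,4), (2,5), (2,6), (3,4), (3,5), (3,6), (3,7), (5,6). Each pair (i,j) satisfies i < j and arr[i] > arr[j].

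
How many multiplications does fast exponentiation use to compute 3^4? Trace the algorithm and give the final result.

Computing 3^4 by squaring (build up from 3^1; each line after the first costs one multiplication):

3^1 = 3
3^2 = (3^1)^2 = 3^2 = 9
3^4 = (3^2)^2 = 9^2 = 81

Result: 81
Multiplications needed: 2 (2 lines after 3^1)

3^4 = 81. Using exponentiation by squaring, this requires 2 multiplications. The key idea: if the exponent is even, square the half-power; if odd, multiply by the base once.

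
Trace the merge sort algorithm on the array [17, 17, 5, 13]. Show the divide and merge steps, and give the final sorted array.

Merge sort trace:

Split: [17, 17, 5, 13] -> [17, 17] and [5, 13]
  Split: [17, 17] -> [17] and [17]
  Merge: [17] + [17] -> [17, 17]
  Split: [5, 13] -> [5] and [13]
  Merge: [5] + [13] -> [5, 13]
Merge: [17, 17] + [5, 13] -> [5, 13, 17, 17]

Final sorted array: [5, 13, 17, 17]

The merge sort proceeds by recursively splitting the array and merging sorted halves.
After all merges, the sorted array is [5, 13, 17, 17].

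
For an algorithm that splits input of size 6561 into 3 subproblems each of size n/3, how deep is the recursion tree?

For divide and conquer with division factor 3:

Problem sizes at each level:
Level 0: 6561
Level 1: 2187
Level 2: 729
Level 3: 243
Level 4: 81
Level 5: 27
Level 6: 9
Level 7: 3
Level 8: 1

The root is level 0 and the size-1 base case is level 8 (the tree spans levels 0 through 8, i.e. 9 levels counting the root), so the depth is the number of divisions: log_3(6561) = 8

The recursion tree depth is log_3(6561) = 8. At each level, the problem size is divided by 3, so it takes 8 divisions to reduce to a base case of size 1. The algorithm makes 3 recursive calls at each level.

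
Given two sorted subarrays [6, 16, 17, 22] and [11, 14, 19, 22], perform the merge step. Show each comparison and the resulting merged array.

Merging process:

Compare 6 vs 11: take 6 from left. Merged: [6]
Compare 16 vs 11: take 11 from right. Merged: [6, 11]
Compare 16 vs 14: take 14 from right. Merged: [6, 11, 14]
Compare 16 vs 19: take 16 from left. Merged: [6, 11, 14, 16]
Compare 17 vs 19: take 17 from left. Merged: [6, 11, 14, 16, 17]
Compare 22 vs 19: take 19 from right. Merged: [6, 11, 14, 16, 17, 19]
Compare 22 vs 22: take 22 from left. Merged: [6, 11, 14, 16, 17, 19, 22]
Append remaining from right: [22]. Merged: [6, 11, 14, 16, 17, 19, 22, 22]

Final merged array: [6, 11, 14, 16, 17, 19, 22, 22]
Total comparisons: 7

The merged array is [6, 11, 14, 16, 17, 19, 22, 22], requiring 7 comparisons. The merge step runs in O(n) time where n is the total number of elements.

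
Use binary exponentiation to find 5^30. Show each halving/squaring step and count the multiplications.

Computing 5^30 by squaring (build up from 5^1; each line after the first costs one multiplication):

5^1 = 5
5^2 = (5^1)^2 = 5^2 = 25
5^3 = 5 * 5^2 = 5 * 25 = 125
5^6 = (5^3)^2 = 125^2 = 15625
5^7 = 5 * 5^6 = 5 * 15625 = 78125
5^14 = (5^7)^2 = 78125^2 = 6103515625
5^15 = 5 * 5^14 = 5 * 6103515625 = 30517578125
5^30 = (5^15)^2 = 30517578125^2 = 931322574615478515625

Result: 931322574615478515625
Multiplications needed: 7 (7 lines after 5^1)

5^30 = 931322574615478515625. Using exponentiation by squaring, this requires 7 multiplications. The key idea: if the exponent is even, square the half-power; if odd, multiply by the base once.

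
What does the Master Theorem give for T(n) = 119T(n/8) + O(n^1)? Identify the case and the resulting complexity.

Master Theorem for T(n) = 119T(n/8) + O(n^1):

a = 119, b = 8, c = 1
log_b(a) = log_8(119) = 2.2983

Case 1: c = 1 < log_8(119) = 2.2983
T(n) = O(n^(log_8 119))

For T(n) = 119T(n/8) + O(n^1): log_8(119) = 2.2983. This is Case 1 of the Master Theorem (c < log_b(a), work dominated by leaves), giving O(n^(log_8 119)).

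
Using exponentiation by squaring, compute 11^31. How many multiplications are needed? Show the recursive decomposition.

Computing 11^31 by squaring (build up from 11^1; each line after the first costs one multiplication):

11^1 = 11
11^2 = (11^1)^2 = 11^2 = 121
11^3 = 11 * 11^2 = 11 * 121 = 1331
11^6 = (11^3)^2 = 1331^2 = 1771561
11^7 = 11 * 11^6 = 11 * 1771561 = 19487171
11^14 = (11^7)^2 = 19487171^2 = 379749833583241
11^15 = 11 * 11^14 = 11 * 379749833583241 = 4177248169415651
11^30 = (11^15)^2 = 4177248169415651^2 = 17449402268886407318558803753801
11^31 = 11 * 11^30 = 11 * 17449402268886407318558803753801 = 191943424957750480504146841291811

Result: 191943424957750480504146841291811
Multiplications needed: 8 (8 lines after 11^1)

11^31 = 191943424957750480504146841291811. Using exponentiation by squaring, this requires 8 multiplications. The key idea: if the exponent is even, square the half-power; if odd, multiply by the base once.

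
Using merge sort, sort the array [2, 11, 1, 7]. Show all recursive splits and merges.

Merge sort trace:

Split: [2, 11, 1, 7] -> [2, 11] and [1, 7]
  Split: [2, 11] -> [2] and [11]
  Merge: [2] + [11] -> [2, 11]
  Split: [1, 7] -> [1] and [7]
  Merge: [1] + [7] -> [1, 7]
Merge: [2, 11] + [1, 7] -> [1, 2, 7, 11]

Final sorted array: [1, 2, 7, 11]

The merge sort proceeds by recursively splitting the array and merging sorted halves.
After all merges, the sorted array is [1, 2, 7, 11].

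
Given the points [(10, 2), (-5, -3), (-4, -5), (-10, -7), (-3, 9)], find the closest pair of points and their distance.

Computing all pairwise distances among 5 points:

d((10, 2), (-5, -3)) = 15.8114
d((10, 2), (-4, -5)) = 15.6525
d((10, 2), (-10, -7)) = 21.9317
d((10, 2), (-3, 9)) = 14.7648
d((-5, -3), (-4, -5)) = 2.2361 <-- minimum
d((-5, -3), (-10, -7)) = 6.4031
d((-5, -3), (-3, 9)) = 12.1655
d((-4, -5), (-10, -7)) = 6.3246
d((-4, -5), (-3, 9)) = 14.0357
d((-10, -7), (-3, 9)) = 17.4642

Closest pair: (-5, -3) and (-4, -5) with distance 2.2361

The closest pair is (-5, -3) and (-4, -5) with Euclidean distance 2.2361. For 5 points, brute-force pairwise comparison is shown above. For large n, the divide-and-conquer algorithm (sort by x, recurse on halves, check the dividing strip) achieves O(n log n).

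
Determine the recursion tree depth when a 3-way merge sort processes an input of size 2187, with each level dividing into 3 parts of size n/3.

For divide and conquer with division factor 3:

Problem sizes at each level:
Level 0: 2187
Level 1: 729
Level 2: 243
Level 3: 81
Level 4: 27
Level 5: 9
Level 6: 3
Level 7: 1

The root is level 0 and the size-1 base case is level 7 (the tree spans levels 0 through 7, i.e. 8 levels counting the root), so the depth is the number of divisions: log_3(2187) = 7

The recursion tree depth is log_3(2187) = 7. At each level, the problem size is divided by 3, so it takes 7 divisions to reduce to a base case of size 1. The algorithm makes 3 recursive calls at each level.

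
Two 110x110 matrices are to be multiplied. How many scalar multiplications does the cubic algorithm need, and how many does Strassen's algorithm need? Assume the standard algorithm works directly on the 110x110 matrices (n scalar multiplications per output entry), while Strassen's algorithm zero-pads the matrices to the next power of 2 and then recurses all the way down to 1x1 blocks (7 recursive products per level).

Matrix multiplication for 110x110 matrices:

Strassen's algorithm requires power-of-2 dimensions. Pad 110x110 to 128x128 (next power of 2).

Standard algorithm: 110^3 = 1331000 multiplications
Strassen's algorithm: 7^(log2(128)) = 7^7 = 823543 multiplications
Savings: 1331000 - 823543 = 507457 multiplications

Standard: 1331000 multiplications (110^3). Strassen: 823543 multiplications (7^7, after padding to 128x128). Strassen reduces 8 recursive multiplications to 7 at each level.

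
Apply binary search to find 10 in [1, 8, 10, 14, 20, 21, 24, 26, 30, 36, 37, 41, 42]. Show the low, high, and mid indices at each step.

Binary search for 10 in [1, 8, 10, 14, 20, 21, 24, 26, 30, 36, 37, 41, 42]:

lo=0, hi=12, mid=6, arr[mid]=24 -> 24 > 10, search left half
lo=0, hi=5, mid=2, arr[mid]=10 -> Found target at index 2!

Binary search finds 10 at index 2 after 2 comparisons. The search repeatedly halves the search space by comparing with the middle element.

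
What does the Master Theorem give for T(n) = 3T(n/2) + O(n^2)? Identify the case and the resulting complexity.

Master Theorem for T(n) = 3T(n/2) + O(n^2):

a = 3, b = 2, c = 2
log_b(a) = log_2(3) = 1.5850

Case 3: c = 2 > log_2(3) = 1.5850
T(n) = O(n^2) = O(n^2)

For T(n) = 3T(n/2) + O(n^2): log_2(3) = 1.5850. This is Case 3 of the Master Theorem (c > log_b(a), work dominated by root), giving O(n^2).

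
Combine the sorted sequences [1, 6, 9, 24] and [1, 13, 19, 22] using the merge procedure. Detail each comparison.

Merging process:

Compare 1 vs 1: take 1 from left. Merged: [1]
Compare 6 vs 1: take 1 from right. Merged: [1, 1]
Compare 6 vs 13: take 6 from left. Merged: [1, 1, 6]
Compare 9 vs 13: take 9 from left. Merged: [1, 1, 6, 9]
Compare 24 vs 13: take 13 from right. Merged: [1, 1, 6, 9, 13]
Compare 24 vs 19: take 19 from right. Merged: [1, 1, 6, 9, 13, 19]
Compare 24 vs 22: take 22 from right. Merged: [1, 1, 6, 9, 13, 19, 22]
Append remaining from left: [24]. Merged: [1, 1, 6, 9, 13, 19, 22, 24]

Final merged array: [1, 1, 6, 9, 13, 19, 22, 24]
Total comparisons: 7

The merged array is [1, 1, 6, 9, 13, 19, 22, 24], requiring 7 comparisons. The merge step runs in O(n) time where n is the total number of elements.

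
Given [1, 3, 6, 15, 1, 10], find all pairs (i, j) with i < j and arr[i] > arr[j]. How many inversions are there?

Finding inversions in [1, 3, 6, 15, 1, 10]:

(1, 4): arr[1]=3 > arr[4]=1
(2, 4): arr[2]=6 > arr[4]=1
(3, 4): arr[3]=15 > arr[4]=1
(3, 5): arr[3]=15 > arr[5]=10

Total inversions: 4

The array has 4 inversion(s): (1,4), (2,4), (3,4), (3,5). Each pair (i,j) satisfies i < j and arr[i] > arr[j].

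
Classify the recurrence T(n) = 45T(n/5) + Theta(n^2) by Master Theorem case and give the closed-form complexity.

Master Theorem for T(n) = 45T(n/5) + O(n^2):

a = 45, b = 5, c = 2
log_b(a) = log_5(45) = 2.3652

Case 1: c = 2 < log_5(45) = 2.3652
T(n) = O(n^(log_5 45))

For T(n) = 45T(n/5) + O(n^2): log_5(45) = 2.3652. This is Case 1 of the Master Theorem (c < log_b(a), work dominated by leaves), giving O(n^(log_5 45)).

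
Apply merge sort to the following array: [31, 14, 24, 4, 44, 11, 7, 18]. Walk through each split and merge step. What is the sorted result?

Merge sort trace:

Split: [31, 14, 24, 4, 44, 11, 7, 18] -> [31, 14, 24, 4] and [44, 11, 7, 18]
  Split: [31, 14, 24, 4] -> [31, 14] and [24, 4]
    Split: [31, 14] -> [31] and [14]
    Merge: [31] + [14] -> [14, 31]
    Split: [24, 4] -> [24] and [4]
    Merge: [24] + [4] -> [4, 24]
  Merge: [14, 31] + [4, 24] -> [4, 14, 24, 31]
  Split: [44, 11, 7, 18] -> [44, 11] and [7, 18]
    Split: [44, 11] -> [44] and [11]
    Merge: [44] + [11] -> [11, 44]
    Split: [7, 18] -> [7] and [18]
    Merge: [7] + [18] -> [7, 18]
  Merge: [11, 44] + [7, 18] -> [7, 11, 18, 44]
Merge: [4, 14, 24, 31] + [7, 11, 18, 44] -> [4, 7, 11, 14, 18, 24, 31, 44]

Final sorted array: [4, 7, 11, 14, 18, 24, 31, 44]

The merge sort proceeds by recursively splitting the array and merging sorted halves.
After all merges, the sorted array is [4, 7, 11, 14, 18, 24, 31, 44].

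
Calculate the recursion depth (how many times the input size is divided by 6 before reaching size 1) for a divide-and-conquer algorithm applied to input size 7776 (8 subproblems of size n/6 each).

For divide and conquer with division factor 6:

Problem sizes at each level:
Level 0: 7776
Level 1: 1296
Level 2: 216
Level 3: 36
Level 4: 6
Level 5: 1

The root is level 0 and the size-1 base case is level 5 (the tree spans levels 0 through 5, i.e. 6 levels counting the root), so the depth is the number of divisions: log_6(7776) = 5

The recursion tree depth is log_6(7776) = 5. At each level, the problem size is divided by 6, so it takes 5 divisions to reduce to a base case of size 1. The algorithm makes 8 recursive calls at each level.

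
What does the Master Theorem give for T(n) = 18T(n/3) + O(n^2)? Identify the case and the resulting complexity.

Master Theorem for T(n) = 18T(n/3) + O(n^2):

a = 18, b = 3, c = 2
log_b(a) = log_3(18) = 2.6309

Case 1: c = 2 < log_3(18) = 2.6309
T(n) = O(n^(log_3 18))

For T(n) = 18T(n/3) + O(n^2): log_3(18) = 2.6309. This is Case 1 of the Master Theorem (c < log_b(a), work dominated by leaves), giving O(n^(log_3 18)).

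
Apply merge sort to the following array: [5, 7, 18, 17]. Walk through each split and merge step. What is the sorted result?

Merge sort trace:

Split: [5, 7, 18, 17] -> [5, 7] and [18, 17]
  Split: [5, 7] -> [5] and [7]
  Merge: [5] + [7] -> [5, 7]
  Split: [18, 17] -> [18] and [17]
  Merge: [18] + [17] -> [17, 18]
Merge: [5, 7] + [17, 18] -> [5, 7, 17, 18]

Final sorted array: [5, 7, 17, 18]

The merge sort proceeds by recursively splitting the array and merging sorted halves.
After all merges, the sorted array is [5, 7, 17, 18].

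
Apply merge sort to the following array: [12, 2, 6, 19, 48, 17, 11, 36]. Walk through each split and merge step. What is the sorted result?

Merge sort trace:

Split: [12, 2, 6, 19, 48, 17, 11, 36] -> [12, 2, 6, 19] and [48, 17, 11, 36]
  Split: [12, 2, 6, 19] -> [12, 2] and [6, 19]
    Split: [12, 2] -> [12] and [2]
    Merge: [12] + [2] -> [2, 12]
    Split: [6, 19] -> [6] and [19]
    Merge: [6] + [19] -> [6, 19]
  Merge: [2, 12] + [6, 19] -> [2, 6, 12, 19]
  Split: [48, 17, 11, 36] -> [48, 17] and [11, 36]
    Split: [48, 17] -> [48] and [17]
    Merge: [48] + [17] -> [17, 48]
    Split: [11, 36] -> [11] and [36]
    Merge: [11] + [36] -> [11, 36]
  Merge: [17, 48] + [11, 36] -> [11, 17, 36, 48]
Merge: [2, 6, 12, 19] + [11, 17, 36, 48] -> [2, 6, 11, 12, 17, 19, 36, 48]

Final sorted array: [2, 6, 11, 12, 17, 19, 36, 48]

The merge sort proceeds by recursively splitting the array and merging sorted halves.
After all merges, the sorted array is [2, 6, 11, 12, 17, 19, 36, 48].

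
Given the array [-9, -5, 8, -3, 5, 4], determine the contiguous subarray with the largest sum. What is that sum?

Using Kadane's algorithm on [-9, -5, 8, -3, 5, 4]:

Scanning through the array:
Position 1 (value -5): max_ending_here = -5, max_so_far = -5
Position 2 (value 8): max_ending_here = 8, max_so_far = 8
Position 3 (value -3): max_ending_here = 5, max_so_far = 8
Position 4 (value 5): max_ending_here = 10, max_so_far = 10
Position 5 (value 4): max_ending_here = 14, max_so_far = 14

Maximum subarray: [8, -3, 5, 4]
Maximum sum: 14

The maximum subarray is [8, -3, 5, 4] with sum 14. This subarray runs from index 2 to index 5.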